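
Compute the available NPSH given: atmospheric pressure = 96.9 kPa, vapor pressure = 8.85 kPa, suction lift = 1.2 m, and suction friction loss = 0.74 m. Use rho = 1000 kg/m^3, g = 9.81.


NPSHa = p_atm/(rho*g) - z_s - hf_s - p_vap/(rho*g).
p_atm/(rho*g) = 96.9*1000 / (1000*9.81) = 9.878 m.
p_vap/(rho*g) = 8.85*1000 / (1000*9.81) = 0.902 m.
NPSHa = 9.878 - 1.2 - 0.74 - 0.902
      = 7.04 m.

7.04


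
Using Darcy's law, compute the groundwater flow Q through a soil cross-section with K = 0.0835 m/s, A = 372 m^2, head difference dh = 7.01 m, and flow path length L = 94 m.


Darcy's law: Q = K * A * i, where i = dh/L.
Hydraulic gradient i = 7.01 / 94 = 0.074574.
Q = 0.0835 * 372 * 0.074574
  = 2.3164 m^3/s.

2.3164


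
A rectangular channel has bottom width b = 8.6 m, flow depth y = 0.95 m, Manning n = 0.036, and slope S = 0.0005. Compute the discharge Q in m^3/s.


For a rectangular channel, the cross-sectional area A = b * y = 8.6 * 0.95 = 8.17 m^2.
The wetted perimeter P = b + 2y = 8.6 + 2*0.95 = 10.5 m.
Hydraulic radius R = A/P = 8.17/10.5 = 0.7781 m.
Velocity V = (1/n)*R^(2/3)*S^(1/2) = (1/0.036)*0.7781^(2/3)*0.0005^(1/2) = 0.5255 m/s.
Discharge Q = A * V = 8.17 * 0.5255 = 4.293 m^3/s.

4.293


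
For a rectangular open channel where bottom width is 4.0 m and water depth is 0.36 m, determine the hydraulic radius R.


For a rectangular section:
Flow area A = b * y = 4.0 * 0.36 = 1.44 m^2.
Wetted perimeter P = b + 2y = 4.0 + 2*0.36 = 4.72 m.
Hydraulic radius R = A/P = 1.44 / 4.72 = 0.3051 m.

0.3051


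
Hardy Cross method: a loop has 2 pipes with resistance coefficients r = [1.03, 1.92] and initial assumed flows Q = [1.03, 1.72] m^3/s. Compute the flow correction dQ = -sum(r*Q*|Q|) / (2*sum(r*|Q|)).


Numerator terms (r*Q*|Q|): 1.03*1.03*|1.03| = 1.0927; 1.92*1.72*|1.72| = 5.6801.
Sum of numerator = 6.7729.
Denominator terms (r*|Q|): 1.03*|1.03| = 1.0609; 1.92*|1.72| = 3.3024.
2 * sum of denominator = 2 * 4.3633 = 8.7266.
dQ = -6.7729 / 8.7266 = -0.7761 m^3/s.

-0.7761


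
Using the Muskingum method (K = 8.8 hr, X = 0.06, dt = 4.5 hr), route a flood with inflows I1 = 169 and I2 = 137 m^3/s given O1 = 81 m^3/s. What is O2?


Muskingum coefficients:
denom = 2*K*(1-X) + dt = 2*8.8*(1-0.06) + 4.5 = 21.044.
C0 = (dt - 2*K*X)/denom = (4.5 - 2*8.8*0.06)/21.044 = 0.1637.
C1 = (dt + 2*K*X)/denom = (4.5 + 2*8.8*0.06)/21.044 = 0.264.
C2 = (2*K*(1-X) - dt)/denom = 0.5723.
O2 = C0*I2 + C1*I1 + C2*O1
   = 0.1637*137 + 0.264*169 + 0.5723*81
   = 113.4 m^3/s.

113.4


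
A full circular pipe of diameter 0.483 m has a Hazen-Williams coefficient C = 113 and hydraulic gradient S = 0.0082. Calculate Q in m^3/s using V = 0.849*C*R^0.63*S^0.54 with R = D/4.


For a full circular pipe, R = D/4 = 0.483/4 = 0.1207 m.
V = 0.849 * 113 * 0.1207^0.63 * 0.0082^0.54
  = 0.849 * 113 * 0.263991 * 0.074724
  = 1.8925 m/s.
Pipe area A = pi*D^2/4 = pi*0.483^2/4 = 0.1832 m^2.
Q = A * V = 0.1832 * 1.8925 = 0.3468 m^3/s.

0.3468


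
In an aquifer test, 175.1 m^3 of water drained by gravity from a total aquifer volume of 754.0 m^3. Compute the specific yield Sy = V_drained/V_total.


Specific yield Sy = Volume drained / Total volume.
Sy = 175.1 / 754.0
   = 0.2322.

0.2322


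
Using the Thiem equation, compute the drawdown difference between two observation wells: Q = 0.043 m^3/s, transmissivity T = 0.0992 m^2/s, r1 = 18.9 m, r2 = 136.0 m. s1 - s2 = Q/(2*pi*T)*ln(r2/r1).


Thiem equation: s1 - s2 = Q/(2*pi*T) * ln(r2/r1).
ln(r2/r1) = ln(136.0/18.9) = 1.9735.
Q/(2*pi*T) = 0.043 / (2*pi*0.0992) = 0.043 / 0.6233 = 0.069.
s1 - s2 = 0.069 * 1.9735 = 0.1361 m.

0.1361


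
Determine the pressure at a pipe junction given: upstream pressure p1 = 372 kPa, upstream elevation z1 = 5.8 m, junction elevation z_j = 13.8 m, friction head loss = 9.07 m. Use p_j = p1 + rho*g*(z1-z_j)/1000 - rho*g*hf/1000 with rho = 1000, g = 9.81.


Junction pressure: p_j = p1 + rho*g*(z1 - z_j)/1000 - rho*g*hf/1000.
Elevation term = 1000*9.81*(5.8 - 13.8)/1000 = -78.48 kPa.
Friction term = 1000*9.81*9.07/1000 = 88.977 kPa.
p_j = 372 + -78.48 - 88.977 = 204.54 kPa.

204.54


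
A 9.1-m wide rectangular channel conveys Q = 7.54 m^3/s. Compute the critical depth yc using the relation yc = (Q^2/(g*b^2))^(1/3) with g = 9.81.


Using yc = (Q^2 / (g * b^2))^(1/3):
Q^2 = 7.54^2 = 56.85.
g * b^2 = 9.81 * 9.1^2 = 9.81 * 82.81 = 812.37.
Q^2 / (g*b^2) = 56.85 / 812.37 = 0.07.
yc = 0.07^(1/3) = 0.4121 m.

0.4121


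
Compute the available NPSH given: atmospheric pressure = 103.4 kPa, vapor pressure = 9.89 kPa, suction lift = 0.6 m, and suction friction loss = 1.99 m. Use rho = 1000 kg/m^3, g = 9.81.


NPSHa = p_atm/(rho*g) - z_s - hf_s - p_vap/(rho*g).
p_atm/(rho*g) = 103.4*1000 / (1000*9.81) = 10.54 m.
p_vap/(rho*g) = 9.89*1000 / (1000*9.81) = 1.008 m.
NPSHa = 10.54 - 0.6 - 1.99 - 1.008
      = 6.94 m.

6.94


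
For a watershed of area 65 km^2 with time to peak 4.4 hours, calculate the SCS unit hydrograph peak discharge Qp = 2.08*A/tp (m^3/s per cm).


SCS formula: Qp = 2.08 * A / tp.
Qp = 2.08 * 65 / 4.4
   = 135.2 / 4.4
   = 30.73 m^3/s per cm.

30.73


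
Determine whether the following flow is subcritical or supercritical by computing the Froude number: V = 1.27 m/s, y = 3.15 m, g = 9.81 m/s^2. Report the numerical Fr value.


The Froude number is defined as Fr = V / sqrt(g*y).
g*y = 9.81 * 3.15 = 30.9015.
sqrt(g*y) = sqrt(30.9015) = 5.5589.
Fr = 1.27 / 5.5589 = 0.2285.
Since Fr < 1, the flow is subcritical.

0.2285


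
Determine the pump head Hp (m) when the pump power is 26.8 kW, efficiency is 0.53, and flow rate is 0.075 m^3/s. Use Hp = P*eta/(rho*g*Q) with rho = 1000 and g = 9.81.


Pump head formula: Hp = P * eta / (rho * g * Q).
Numerator: P * eta = 26.8 * 1000 * 0.53 = 14204.0 W.
Denominator: rho * g * Q = 1000 * 9.81 * 0.075 = 735.75.
Hp = 14204.0 / 735.75 = 19.31 m.

19.31


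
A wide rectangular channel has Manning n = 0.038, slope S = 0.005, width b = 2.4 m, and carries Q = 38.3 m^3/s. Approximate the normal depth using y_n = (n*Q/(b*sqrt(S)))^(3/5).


We use the wide-channel approximation y_n = (n*Q/(b*sqrt(S)))^(3/5).
sqrt(S) = sqrt(0.005) = 0.070711.
Numerator: n*Q = 0.038 * 38.3 = 1.4554.
Denominator: b*sqrt(S) = 2.4 * 0.070711 = 0.169706.
arg = 8.576.
y_n = 8.576^(3/5) = 3.6305 m.

3.6305


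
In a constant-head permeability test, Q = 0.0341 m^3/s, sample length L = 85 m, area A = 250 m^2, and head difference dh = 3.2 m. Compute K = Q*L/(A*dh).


From K = Q*L / (A*dh):
Numerator: Q*L = 0.0341 * 85 = 2.8985.
Denominator: A*dh = 250 * 3.2 = 800.0.
K = 2.8985 / 800.0 = 0.003623 m/s.

0.003623


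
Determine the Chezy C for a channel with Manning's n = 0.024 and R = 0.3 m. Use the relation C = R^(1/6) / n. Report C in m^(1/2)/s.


The Chezy coefficient relates to Manning's n through C = R^(1/6) / n.
R^(1/6) = 0.3^(1/6) = 0.818189.
C = 0.818189 / 0.024 = 34.09 m^(1/2)/s.

34.09


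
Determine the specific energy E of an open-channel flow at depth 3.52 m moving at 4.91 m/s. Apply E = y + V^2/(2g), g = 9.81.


Specific energy E = y + V^2/(2g).
Velocity head = V^2/(2g) = 4.91^2 / (2*9.81) = 24.1081 / 19.62 = 1.2288 m.
E = 3.52 + 1.2288 = 4.7488 m.

4.7488


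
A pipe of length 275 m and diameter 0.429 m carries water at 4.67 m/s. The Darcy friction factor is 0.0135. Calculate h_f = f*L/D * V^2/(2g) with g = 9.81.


Darcy-Weisbach equation: h_f = f * (L/D) * V^2/(2g).
f * L/D = 0.0135 * 275/0.429 = 8.6538.
V^2/(2g) = 4.67^2 / (2*9.81) = 21.8089 / 19.62 = 1.1116 m.
h_f = 8.6538 * 1.1116 = 9.619 m.

9.619


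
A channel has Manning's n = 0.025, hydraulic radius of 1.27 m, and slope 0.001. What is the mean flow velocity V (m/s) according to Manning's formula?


Manning's equation gives V = (1/n) * R^(2/3) * S^(1/2).
First, compute R^(2/3) = 1.27^(2/3) = 1.1727.
Next, S^(1/2) = 0.001^(1/2) = 0.031623.
Then 1/n = 1/0.025 = 40.0.
V = 40.0 * 1.1727 * 0.031623 = 1.4834 m/s.

1.4834


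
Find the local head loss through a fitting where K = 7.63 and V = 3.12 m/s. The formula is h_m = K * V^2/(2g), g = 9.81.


Minor loss formula: h_m = K * V^2/(2g).
V^2 = 3.12^2 = 9.7344.
V^2/(2g) = 9.7344 / 19.62 = 0.4961 m.
h_m = 7.63 * 0.4961 = 3.7856 m.

3.7856


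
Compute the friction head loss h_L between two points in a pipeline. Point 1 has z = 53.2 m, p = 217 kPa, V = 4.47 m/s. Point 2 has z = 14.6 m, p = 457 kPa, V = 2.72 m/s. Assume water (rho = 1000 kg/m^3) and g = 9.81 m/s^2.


Total head at each section: H = z + p/(rho*g) + V^2/(2g).
H1 = 53.2 + 217*1000/(1000*9.81) + 4.47^2/(2*9.81)
   = 53.2 + 22.12 + 1.0184
   = 76.339 m.
H2 = 14.6 + 457*1000/(1000*9.81) + 2.72^2/(2*9.81)
   = 14.6 + 46.585 + 0.3771
   = 61.562 m.
h_L = H1 - H2 = 76.339 - 61.562 = 14.776 m.

14.776


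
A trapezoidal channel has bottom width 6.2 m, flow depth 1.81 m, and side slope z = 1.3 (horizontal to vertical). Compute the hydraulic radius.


For a trapezoidal section with side slope z:
A = (b + z*y)*y = (6.2 + 1.3*1.81)*1.81 = 15.481 m^2.
P = b + 2*y*sqrt(1 + z^2) = 6.2 + 2*1.81*sqrt(1 + 1.3^2) = 12.137 m.
R = A/P = 15.481 / 12.137 = 1.2755 m.

1.2755


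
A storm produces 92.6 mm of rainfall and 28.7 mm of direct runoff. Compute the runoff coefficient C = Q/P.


The runoff coefficient C = runoff depth / rainfall depth.
C = 28.7 / 92.6
  = 0.3099.

0.3099


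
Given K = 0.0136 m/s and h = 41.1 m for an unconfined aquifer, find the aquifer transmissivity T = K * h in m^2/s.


Transmissivity is defined as T = K * h.
T = 0.0136 * 41.1
  = 0.559 m^2/s.

0.559


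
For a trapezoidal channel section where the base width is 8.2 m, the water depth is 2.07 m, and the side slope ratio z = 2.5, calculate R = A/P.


For a trapezoidal section with side slope z:
A = (b + z*y)*y = (8.2 + 2.5*2.07)*2.07 = 27.686 m^2.
P = b + 2*y*sqrt(1 + z^2) = 8.2 + 2*2.07*sqrt(1 + 2.5^2) = 19.347 m.
R = A/P = 27.686 / 19.347 = 1.431 m.

1.431


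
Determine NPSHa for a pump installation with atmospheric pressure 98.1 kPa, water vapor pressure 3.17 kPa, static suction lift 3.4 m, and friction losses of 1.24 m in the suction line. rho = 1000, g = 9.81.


NPSHa = p_atm/(rho*g) - z_s - hf_s - p_vap/(rho*g).
p_atm/(rho*g) = 98.1*1000 / (1000*9.81) = 10.0 m.
p_vap/(rho*g) = 3.17*1000 / (1000*9.81) = 0.323 m.
NPSHa = 10.0 - 3.4 - 1.24 - 0.323
      = 5.04 m.

5.04


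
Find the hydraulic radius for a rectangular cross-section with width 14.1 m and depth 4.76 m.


For a rectangular section:
Flow area A = b * y = 14.1 * 4.76 = 67.12 m^2.
Wetted perimeter P = b + 2y = 14.1 + 2*4.76 = 23.62 m.
Hydraulic radius R = A/P = 67.12 / 23.62 = 2.8415 m.

2.8415


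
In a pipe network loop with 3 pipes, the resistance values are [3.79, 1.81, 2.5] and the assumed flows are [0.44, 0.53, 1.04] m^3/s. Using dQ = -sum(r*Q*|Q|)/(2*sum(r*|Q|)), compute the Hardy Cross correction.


Numerator terms (r*Q*|Q|): 3.79*0.44*|0.44| = 0.7337; 1.81*0.53*|0.53| = 0.5084; 2.5*1.04*|1.04| = 2.704.
Sum of numerator = 3.9462.
Denominator terms (r*|Q|): 3.79*|0.44| = 1.6676; 1.81*|0.53| = 0.9593; 2.5*|1.04| = 2.6.
2 * sum of denominator = 2 * 5.2269 = 10.4538.
dQ = -3.9462 / 10.4538 = -0.3775 m^3/s.

-0.3775


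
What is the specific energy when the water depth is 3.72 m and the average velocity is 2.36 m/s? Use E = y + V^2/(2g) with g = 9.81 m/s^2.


Specific energy E = y + V^2/(2g).
Velocity head = V^2/(2g) = 2.36^2 / (2*9.81) = 5.5696 / 19.62 = 0.2839 m.
E = 3.72 + 0.2839 = 4.0039 m.

4.0039


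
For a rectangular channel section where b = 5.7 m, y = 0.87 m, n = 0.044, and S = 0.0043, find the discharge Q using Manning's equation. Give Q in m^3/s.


For a rectangular channel, the cross-sectional area A = b * y = 5.7 * 0.87 = 4.96 m^2.
The wetted perimeter P = b + 2y = 5.7 + 2*0.87 = 7.44 m.
Hydraulic radius R = A/P = 4.96/7.44 = 0.6665 m.
Velocity V = (1/n)*R^(2/3)*S^(1/2) = (1/0.044)*0.6665^(2/3)*0.0043^(1/2) = 1.1372 m/s.
Discharge Q = A * V = 4.96 * 1.1372 = 5.639 m^3/s.

5.639


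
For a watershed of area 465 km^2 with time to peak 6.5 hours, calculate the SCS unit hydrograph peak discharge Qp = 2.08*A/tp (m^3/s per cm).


SCS formula: Qp = 2.08 * A / tp.
Qp = 2.08 * 465 / 6.5
   = 967.2 / 6.5
   = 148.8 m^3/s per cm.

148.8


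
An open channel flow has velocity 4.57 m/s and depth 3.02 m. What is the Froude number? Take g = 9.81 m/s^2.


The Froude number is defined as Fr = V / sqrt(g*y).
g*y = 9.81 * 3.02 = 29.6262.
sqrt(g*y) = sqrt(29.6262) = 5.443.
Fr = 4.57 / 5.443 = 0.8396.

0.8396


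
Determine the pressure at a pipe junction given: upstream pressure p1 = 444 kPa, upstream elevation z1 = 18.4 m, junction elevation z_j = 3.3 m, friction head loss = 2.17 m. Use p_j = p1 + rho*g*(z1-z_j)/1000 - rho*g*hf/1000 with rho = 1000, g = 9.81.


Junction pressure: p_j = p1 + rho*g*(z1 - z_j)/1000 - rho*g*hf/1000.
Elevation term = 1000*9.81*(18.4 - 3.3)/1000 = 148.131 kPa.
Friction term = 1000*9.81*2.17/1000 = 21.288 kPa.
p_j = 444 + 148.131 - 21.288 = 570.84 kPa.

570.84


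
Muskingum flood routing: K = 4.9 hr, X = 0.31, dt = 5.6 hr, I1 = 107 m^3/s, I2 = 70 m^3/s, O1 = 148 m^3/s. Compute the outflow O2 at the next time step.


Muskingum coefficients:
denom = 2*K*(1-X) + dt = 2*4.9*(1-0.31) + 5.6 = 12.362.
C0 = (dt - 2*K*X)/denom = (5.6 - 2*4.9*0.31)/12.362 = 0.2072.
C1 = (dt + 2*K*X)/denom = (5.6 + 2*4.9*0.31)/12.362 = 0.6988.
C2 = (2*K*(1-X) - dt)/denom = 0.094.
O2 = C0*I2 + C1*I1 + C2*O1
   = 0.2072*70 + 0.6988*107 + 0.094*148
   = 103.19 m^3/s.

103.19


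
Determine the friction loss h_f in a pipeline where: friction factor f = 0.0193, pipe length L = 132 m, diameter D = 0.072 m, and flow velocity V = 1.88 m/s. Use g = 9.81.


Darcy-Weisbach equation: h_f = f * (L/D) * V^2/(2g).
f * L/D = 0.0193 * 132/0.072 = 35.3833.
V^2/(2g) = 1.88^2 / (2*9.81) = 3.5344 / 19.62 = 0.1801 m.
h_f = 35.3833 * 0.1801 = 6.374 m.

6.374


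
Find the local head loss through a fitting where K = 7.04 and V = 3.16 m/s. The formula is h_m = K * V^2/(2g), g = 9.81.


Minor loss formula: h_m = K * V^2/(2g).
V^2 = 3.16^2 = 9.9856.
V^2/(2g) = 9.9856 / 19.62 = 0.509 m.
h_m = 7.04 * 0.509 = 3.583 m.

3.583


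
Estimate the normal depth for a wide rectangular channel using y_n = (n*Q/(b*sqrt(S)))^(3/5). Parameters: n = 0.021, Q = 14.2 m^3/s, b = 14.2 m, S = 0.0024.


We use the wide-channel approximation y_n = (n*Q/(b*sqrt(S)))^(3/5).
sqrt(S) = sqrt(0.0024) = 0.04899.
Numerator: n*Q = 0.021 * 14.2 = 0.2982.
Denominator: b*sqrt(S) = 14.2 * 0.04899 = 0.695658.
arg = 0.4287.
y_n = 0.4287^(3/5) = 0.6015 m.

0.6015


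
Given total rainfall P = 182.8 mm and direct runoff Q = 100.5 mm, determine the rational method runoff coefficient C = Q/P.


The runoff coefficient C = runoff depth / rainfall depth.
C = 100.5 / 182.8
  = 0.5498.

0.5498


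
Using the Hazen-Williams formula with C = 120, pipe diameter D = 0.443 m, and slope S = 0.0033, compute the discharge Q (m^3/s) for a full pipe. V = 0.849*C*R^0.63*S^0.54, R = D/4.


For a full circular pipe, R = D/4 = 0.443/4 = 0.1108 m.
V = 0.849 * 120 * 0.1108^0.63 * 0.0033^0.54
  = 0.849 * 120 * 0.249998 * 0.045709
  = 1.1642 m/s.
Pipe area A = pi*D^2/4 = pi*0.443^2/4 = 0.1541 m^2.
Q = A * V = 0.1541 * 1.1642 = 0.1794 m^3/s.

0.1794


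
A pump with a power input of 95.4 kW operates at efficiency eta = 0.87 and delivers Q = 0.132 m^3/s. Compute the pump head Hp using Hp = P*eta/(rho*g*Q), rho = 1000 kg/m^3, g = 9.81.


Pump head formula: Hp = P * eta / (rho * g * Q).
Numerator: P * eta = 95.4 * 1000 * 0.87 = 82998.0 W.
Denominator: rho * g * Q = 1000 * 9.81 * 0.132 = 1294.92.
Hp = 82998.0 / 1294.92 = 64.1 m.

64.1


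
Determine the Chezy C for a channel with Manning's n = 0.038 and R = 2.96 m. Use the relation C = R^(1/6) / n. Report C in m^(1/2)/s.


The Chezy coefficient relates to Manning's n through C = R^(1/6) / n.
R^(1/6) = 2.96^(1/6) = 1.198253.
C = 1.198253 / 0.038 = 31.53 m^(1/2)/s.

31.53


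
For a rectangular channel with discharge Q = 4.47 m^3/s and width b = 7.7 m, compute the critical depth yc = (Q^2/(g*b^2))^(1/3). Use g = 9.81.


Using yc = (Q^2 / (g * b^2))^(1/3):
Q^2 = 4.47^2 = 19.98.
g * b^2 = 9.81 * 7.7^2 = 9.81 * 59.29 = 581.63.
Q^2 / (g*b^2) = 19.98 / 581.63 = 0.0344.
yc = 0.0344^(1/3) = 0.3251 m.

0.3251


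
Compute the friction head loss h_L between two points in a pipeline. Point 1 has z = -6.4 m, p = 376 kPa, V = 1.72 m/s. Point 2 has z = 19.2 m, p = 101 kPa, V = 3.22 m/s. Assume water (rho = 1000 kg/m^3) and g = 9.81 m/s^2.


Total head at each section: H = z + p/(rho*g) + V^2/(2g).
H1 = -6.4 + 376*1000/(1000*9.81) + 1.72^2/(2*9.81)
   = -6.4 + 38.328 + 0.1508
   = 32.079 m.
H2 = 19.2 + 101*1000/(1000*9.81) + 3.22^2/(2*9.81)
   = 19.2 + 10.296 + 0.5285
   = 30.024 m.
h_L = H1 - H2 = 32.079 - 30.024 = 2.055 m.

2.055


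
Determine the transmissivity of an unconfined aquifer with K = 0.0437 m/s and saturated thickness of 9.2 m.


Transmissivity is defined as T = K * h.
T = 0.0437 * 9.2
  = 0.402 m^2/s.

0.402


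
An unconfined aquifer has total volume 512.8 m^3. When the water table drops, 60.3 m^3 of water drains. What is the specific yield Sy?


Specific yield Sy = Volume drained / Total volume.
Sy = 60.3 / 512.8
   = 0.1176.

0.1176


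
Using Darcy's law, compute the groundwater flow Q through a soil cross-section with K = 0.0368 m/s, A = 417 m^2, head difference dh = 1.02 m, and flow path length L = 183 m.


Darcy's law: Q = K * A * i, where i = dh/L.
Hydraulic gradient i = 1.02 / 183 = 0.005574.
Q = 0.0368 * 417 * 0.005574
  = 0.0855 m^3/s.

0.0855


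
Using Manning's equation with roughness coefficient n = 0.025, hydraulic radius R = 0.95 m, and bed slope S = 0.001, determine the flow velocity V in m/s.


Manning's equation gives V = (1/n) * R^(2/3) * S^(1/2).
First, compute R^(2/3) = 0.95^(2/3) = 0.9664.
Next, S^(1/2) = 0.001^(1/2) = 0.031623.
Then 1/n = 1/0.025 = 40.0.
V = 40.0 * 0.9664 * 0.031623 = 1.2224 m/s.

1.2224


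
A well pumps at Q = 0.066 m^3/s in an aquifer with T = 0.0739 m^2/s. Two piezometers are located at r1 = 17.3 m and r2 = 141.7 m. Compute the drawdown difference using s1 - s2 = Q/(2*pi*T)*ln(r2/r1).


Thiem equation: s1 - s2 = Q/(2*pi*T) * ln(r2/r1).
ln(r2/r1) = ln(141.7/17.3) = 2.103.
Q/(2*pi*T) = 0.066 / (2*pi*0.0739) = 0.066 / 0.4643 = 0.1421.
s1 - s2 = 0.1421 * 2.103 = 0.2989 m.

0.2989


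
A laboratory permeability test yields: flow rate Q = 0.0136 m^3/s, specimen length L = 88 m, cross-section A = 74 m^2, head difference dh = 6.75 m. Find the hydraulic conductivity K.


From K = Q*L / (A*dh):
Numerator: Q*L = 0.0136 * 88 = 1.1968.
Denominator: A*dh = 74 * 6.75 = 499.5.
K = 1.1968 / 499.5 = 0.002396 m/s.

0.002396


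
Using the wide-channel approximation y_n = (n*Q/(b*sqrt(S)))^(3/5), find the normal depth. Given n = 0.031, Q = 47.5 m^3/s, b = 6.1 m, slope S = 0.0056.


We use the wide-channel approximation y_n = (n*Q/(b*sqrt(S)))^(3/5).
sqrt(S) = sqrt(0.0056) = 0.074833.
Numerator: n*Q = 0.031 * 47.5 = 1.4725.
Denominator: b*sqrt(S) = 6.1 * 0.074833 = 0.456481.
arg = 3.2258.
y_n = 3.2258^(3/5) = 2.0192 m.

2.0192


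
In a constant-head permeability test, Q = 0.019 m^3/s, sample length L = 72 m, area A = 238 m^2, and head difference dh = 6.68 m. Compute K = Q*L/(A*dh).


From K = Q*L / (A*dh):
Numerator: Q*L = 0.019 * 72 = 1.368.
Denominator: A*dh = 238 * 6.68 = 1589.84.
K = 1.368 / 1589.84 = 0.00086 m/s.

0.00086


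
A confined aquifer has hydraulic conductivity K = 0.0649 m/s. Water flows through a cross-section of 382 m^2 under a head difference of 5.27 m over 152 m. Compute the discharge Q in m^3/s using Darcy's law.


Darcy's law: Q = K * A * i, where i = dh/L.
Hydraulic gradient i = 5.27 / 152 = 0.034671.
Q = 0.0649 * 382 * 0.034671
  = 0.8596 m^3/s.

0.8596


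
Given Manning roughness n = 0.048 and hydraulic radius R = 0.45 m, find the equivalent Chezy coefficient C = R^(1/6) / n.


The Chezy coefficient relates to Manning's n through C = R^(1/6) / n.
R^(1/6) = 0.45^(1/6) = 0.875391.
C = 0.875391 / 0.048 = 18.24 m^(1/2)/s.

18.24


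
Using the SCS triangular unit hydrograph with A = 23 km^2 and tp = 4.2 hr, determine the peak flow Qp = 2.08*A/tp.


SCS formula: Qp = 2.08 * A / tp.
Qp = 2.08 * 23 / 4.2
   = 47.84 / 4.2
   = 11.39 m^3/s per cm.

11.39


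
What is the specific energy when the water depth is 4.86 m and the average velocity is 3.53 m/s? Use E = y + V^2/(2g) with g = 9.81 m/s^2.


Specific energy E = y + V^2/(2g).
Velocity head = V^2/(2g) = 3.53^2 / (2*9.81) = 12.4609 / 19.62 = 0.6351 m.
E = 4.86 + 0.6351 = 5.4951 m.

5.4951


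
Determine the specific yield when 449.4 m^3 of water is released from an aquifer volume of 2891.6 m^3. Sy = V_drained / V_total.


Specific yield Sy = Volume drained / Total volume.
Sy = 449.4 / 2891.6
   = 0.1554.

0.1554


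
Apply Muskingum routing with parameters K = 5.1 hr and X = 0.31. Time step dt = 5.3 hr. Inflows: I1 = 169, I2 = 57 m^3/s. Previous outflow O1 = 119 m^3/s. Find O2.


Muskingum coefficients:
denom = 2*K*(1-X) + dt = 2*5.1*(1-0.31) + 5.3 = 12.338.
C0 = (dt - 2*K*X)/denom = (5.3 - 2*5.1*0.31)/12.338 = 0.1733.
C1 = (dt + 2*K*X)/denom = (5.3 + 2*5.1*0.31)/12.338 = 0.6858.
C2 = (2*K*(1-X) - dt)/denom = 0.1409.
O2 = C0*I2 + C1*I1 + C2*O1
   = 0.1733*57 + 0.6858*169 + 0.1409*119
   = 142.55 m^3/s.

142.55


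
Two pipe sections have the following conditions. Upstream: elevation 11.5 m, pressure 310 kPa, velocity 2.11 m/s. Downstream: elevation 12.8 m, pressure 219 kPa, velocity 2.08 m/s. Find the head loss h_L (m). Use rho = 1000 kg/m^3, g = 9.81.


Total head at each section: H = z + p/(rho*g) + V^2/(2g).
H1 = 11.5 + 310*1000/(1000*9.81) + 2.11^2/(2*9.81)
   = 11.5 + 31.6 + 0.2269
   = 43.327 m.
H2 = 12.8 + 219*1000/(1000*9.81) + 2.08^2/(2*9.81)
   = 12.8 + 22.324 + 0.2205
   = 35.345 m.
h_L = H1 - H2 = 43.327 - 35.345 = 7.983 m.

7.983


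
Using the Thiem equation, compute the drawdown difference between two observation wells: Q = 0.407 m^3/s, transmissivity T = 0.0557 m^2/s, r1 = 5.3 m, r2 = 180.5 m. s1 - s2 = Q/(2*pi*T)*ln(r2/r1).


Thiem equation: s1 - s2 = Q/(2*pi*T) * ln(r2/r1).
ln(r2/r1) = ln(180.5/5.3) = 3.528.
Q/(2*pi*T) = 0.407 / (2*pi*0.0557) = 0.407 / 0.35 = 1.1629.
s1 - s2 = 1.1629 * 3.528 = 4.1029 m.

4.1029


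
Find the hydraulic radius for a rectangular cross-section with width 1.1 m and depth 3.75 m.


For a rectangular section:
Flow area A = b * y = 1.1 * 3.75 = 4.12 m^2.
Wetted perimeter P = b + 2y = 1.1 + 2*3.75 = 8.6 m.
Hydraulic radius R = A/P = 4.12 / 8.6 = 0.4797 m.

0.4797


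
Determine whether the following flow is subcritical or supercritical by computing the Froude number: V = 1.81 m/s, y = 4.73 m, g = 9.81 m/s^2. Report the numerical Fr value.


The Froude number is defined as Fr = V / sqrt(g*y).
g*y = 9.81 * 4.73 = 46.4013.
sqrt(g*y) = sqrt(46.4013) = 6.8118.
Fr = 1.81 / 6.8118 = 0.2657.
Since Fr < 1, the flow is subcritical.

0.2657


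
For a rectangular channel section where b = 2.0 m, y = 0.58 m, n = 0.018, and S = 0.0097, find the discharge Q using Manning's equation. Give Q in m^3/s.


For a rectangular channel, the cross-sectional area A = b * y = 2.0 * 0.58 = 1.16 m^2.
The wetted perimeter P = b + 2y = 2.0 + 2*0.58 = 3.16 m.
Hydraulic radius R = A/P = 1.16/3.16 = 0.3671 m.
Velocity V = (1/n)*R^(2/3)*S^(1/2) = (1/0.018)*0.3671^(2/3)*0.0097^(1/2) = 2.8052 m/s.
Discharge Q = A * V = 1.16 * 2.8052 = 3.254 m^3/s.

3.254


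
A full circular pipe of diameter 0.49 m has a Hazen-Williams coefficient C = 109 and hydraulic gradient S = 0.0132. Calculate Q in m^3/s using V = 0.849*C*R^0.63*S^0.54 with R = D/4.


For a full circular pipe, R = D/4 = 0.49/4 = 0.1225 m.
V = 0.849 * 109 * 0.1225^0.63 * 0.0132^0.54
  = 0.849 * 109 * 0.266395 * 0.09663
  = 2.3822 m/s.
Pipe area A = pi*D^2/4 = pi*0.49^2/4 = 0.1886 m^2.
Q = A * V = 0.1886 * 2.3822 = 0.4492 m^3/s.

0.4492


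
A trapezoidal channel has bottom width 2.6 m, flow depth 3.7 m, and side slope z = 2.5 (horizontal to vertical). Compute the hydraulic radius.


For a trapezoidal section with side slope z:
A = (b + z*y)*y = (2.6 + 2.5*3.7)*3.7 = 43.845 m^2.
P = b + 2*y*sqrt(1 + z^2) = 2.6 + 2*3.7*sqrt(1 + 2.5^2) = 22.525 m.
R = A/P = 43.845 / 22.525 = 1.9465 m.

1.9465


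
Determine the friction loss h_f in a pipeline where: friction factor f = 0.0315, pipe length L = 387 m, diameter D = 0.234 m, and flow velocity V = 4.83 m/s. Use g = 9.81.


Darcy-Weisbach equation: h_f = f * (L/D) * V^2/(2g).
f * L/D = 0.0315 * 387/0.234 = 52.0962.
V^2/(2g) = 4.83^2 / (2*9.81) = 23.3289 / 19.62 = 1.189 m.
h_f = 52.0962 * 1.189 = 61.944 m.

61.944


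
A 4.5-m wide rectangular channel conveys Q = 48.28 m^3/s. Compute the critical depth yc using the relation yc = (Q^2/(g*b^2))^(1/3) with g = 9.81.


Using yc = (Q^2 / (g * b^2))^(1/3):
Q^2 = 48.28^2 = 2330.96.
g * b^2 = 9.81 * 4.5^2 = 9.81 * 20.25 = 198.65.
Q^2 / (g*b^2) = 2330.96 / 198.65 = 11.734.
yc = 11.734^(1/3) = 2.2724 m.

2.2724


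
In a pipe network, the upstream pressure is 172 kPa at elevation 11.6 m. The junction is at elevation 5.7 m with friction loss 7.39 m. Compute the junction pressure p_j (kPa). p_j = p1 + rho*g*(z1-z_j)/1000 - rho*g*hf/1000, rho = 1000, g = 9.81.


Junction pressure: p_j = p1 + rho*g*(z1 - z_j)/1000 - rho*g*hf/1000.
Elevation term = 1000*9.81*(11.6 - 5.7)/1000 = 57.879 kPa.
Friction term = 1000*9.81*7.39/1000 = 72.496 kPa.
p_j = 172 + 57.879 - 72.496 = 157.38 kPa.

157.38


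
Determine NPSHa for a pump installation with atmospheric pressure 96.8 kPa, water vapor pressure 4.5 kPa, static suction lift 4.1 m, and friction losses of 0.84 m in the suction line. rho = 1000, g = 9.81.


NPSHa = p_atm/(rho*g) - z_s - hf_s - p_vap/(rho*g).
p_atm/(rho*g) = 96.8*1000 / (1000*9.81) = 9.867 m.
p_vap/(rho*g) = 4.5*1000 / (1000*9.81) = 0.459 m.
NPSHa = 9.867 - 4.1 - 0.84 - 0.459
      = 4.47 m.

4.47


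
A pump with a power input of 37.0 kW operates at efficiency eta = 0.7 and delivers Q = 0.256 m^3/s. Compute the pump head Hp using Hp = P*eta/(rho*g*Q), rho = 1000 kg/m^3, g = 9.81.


Pump head formula: Hp = P * eta / (rho * g * Q).
Numerator: P * eta = 37.0 * 1000 * 0.7 = 25900.0 W.
Denominator: rho * g * Q = 1000 * 9.81 * 0.256 = 2511.36.
Hp = 25900.0 / 2511.36 = 10.31 m.

10.31


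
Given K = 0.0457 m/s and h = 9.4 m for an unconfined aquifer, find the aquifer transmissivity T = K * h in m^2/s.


Transmissivity is defined as T = K * h.
T = 0.0457 * 9.4
  = 0.4296 m^2/s.

0.4296


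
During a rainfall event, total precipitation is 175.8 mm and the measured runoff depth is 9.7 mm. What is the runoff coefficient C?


The runoff coefficient C = runoff depth / rainfall depth.
C = 9.7 / 175.8
  = 0.0552.

0.0552


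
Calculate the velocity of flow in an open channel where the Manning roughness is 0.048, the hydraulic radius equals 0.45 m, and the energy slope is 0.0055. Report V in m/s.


Manning's equation gives V = (1/n) * R^(2/3) * S^(1/2).
First, compute R^(2/3) = 0.45^(2/3) = 0.5872.
Next, S^(1/2) = 0.0055^(1/2) = 0.074162.
Then 1/n = 1/0.048 = 20.83.
V = 20.83 * 0.5872 * 0.074162 = 0.9073 m/s.

0.9073


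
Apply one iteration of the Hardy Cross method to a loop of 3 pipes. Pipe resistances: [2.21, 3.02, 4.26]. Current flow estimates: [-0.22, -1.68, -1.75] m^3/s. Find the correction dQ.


Numerator terms (r*Q*|Q|): 2.21*-0.22*|-0.22| = -0.107; 3.02*-1.68*|-1.68| = -8.5236; 4.26*-1.75*|-1.75| = -13.0463.
Sum of numerator = -21.6769.
Denominator terms (r*|Q|): 2.21*|-0.22| = 0.4862; 3.02*|-1.68| = 5.0736; 4.26*|-1.75| = 7.455.
2 * sum of denominator = 2 * 13.0148 = 26.0296.
dQ = --21.6769 / 26.0296 = 0.8328 m^3/s.

0.8328


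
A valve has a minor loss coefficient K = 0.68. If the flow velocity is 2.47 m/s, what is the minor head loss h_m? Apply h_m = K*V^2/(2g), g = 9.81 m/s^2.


Minor loss formula: h_m = K * V^2/(2g).
V^2 = 2.47^2 = 6.1009.
V^2/(2g) = 6.1009 / 19.62 = 0.311 m.
h_m = 0.68 * 0.311 = 0.2114 m.

0.2114


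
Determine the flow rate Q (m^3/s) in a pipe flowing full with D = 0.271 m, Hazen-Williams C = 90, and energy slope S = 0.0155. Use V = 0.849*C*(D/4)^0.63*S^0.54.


For a full circular pipe, R = D/4 = 0.271/4 = 0.0678 m.
V = 0.849 * 90 * 0.0678^0.63 * 0.0155^0.54
  = 0.849 * 90 * 0.183431 * 0.105385
  = 1.4771 m/s.
Pipe area A = pi*D^2/4 = pi*0.271^2/4 = 0.0577 m^2.
Q = A * V = 0.0577 * 1.4771 = 0.0852 m^3/s.

0.0852


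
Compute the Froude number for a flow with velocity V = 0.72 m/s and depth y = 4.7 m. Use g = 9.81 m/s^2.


The Froude number is defined as Fr = V / sqrt(g*y).
g*y = 9.81 * 4.7 = 46.107.
sqrt(g*y) = sqrt(46.107) = 6.7902.
Fr = 0.72 / 6.7902 = 0.106.

0.106


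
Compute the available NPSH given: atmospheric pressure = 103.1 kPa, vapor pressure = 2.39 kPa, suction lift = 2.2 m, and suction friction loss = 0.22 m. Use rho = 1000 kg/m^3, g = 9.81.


NPSHa = p_atm/(rho*g) - z_s - hf_s - p_vap/(rho*g).
p_atm/(rho*g) = 103.1*1000 / (1000*9.81) = 10.51 m.
p_vap/(rho*g) = 2.39*1000 / (1000*9.81) = 0.244 m.
NPSHa = 10.51 - 2.2 - 0.22 - 0.244
      = 7.85 m.

7.85


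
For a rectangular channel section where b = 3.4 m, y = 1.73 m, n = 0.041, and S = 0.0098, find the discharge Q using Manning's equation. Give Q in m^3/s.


For a rectangular channel, the cross-sectional area A = b * y = 3.4 * 1.73 = 5.88 m^2.
The wetted perimeter P = b + 2y = 3.4 + 2*1.73 = 6.86 m.
Hydraulic radius R = A/P = 5.88/6.86 = 0.8574 m.
Velocity V = (1/n)*R^(2/3)*S^(1/2) = (1/0.041)*0.8574^(2/3)*0.0098^(1/2) = 2.1792 m/s.
Discharge Q = A * V = 5.88 * 2.1792 = 12.818 m^3/s.

12.818


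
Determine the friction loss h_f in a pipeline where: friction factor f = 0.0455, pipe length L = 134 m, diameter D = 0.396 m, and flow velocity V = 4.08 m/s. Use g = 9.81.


Darcy-Weisbach equation: h_f = f * (L/D) * V^2/(2g).
f * L/D = 0.0455 * 134/0.396 = 15.3965.
V^2/(2g) = 4.08^2 / (2*9.81) = 16.6464 / 19.62 = 0.8484 m.
h_f = 15.3965 * 0.8484 = 13.063 m.

13.063


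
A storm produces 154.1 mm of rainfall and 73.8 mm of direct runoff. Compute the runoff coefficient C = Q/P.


The runoff coefficient C = runoff depth / rainfall depth.
C = 73.8 / 154.1
  = 0.4789.

0.4789


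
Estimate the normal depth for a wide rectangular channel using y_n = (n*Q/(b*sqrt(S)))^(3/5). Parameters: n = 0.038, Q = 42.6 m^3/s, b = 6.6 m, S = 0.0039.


We use the wide-channel approximation y_n = (n*Q/(b*sqrt(S)))^(3/5).
sqrt(S) = sqrt(0.0039) = 0.06245.
Numerator: n*Q = 0.038 * 42.6 = 1.6188.
Denominator: b*sqrt(S) = 6.6 * 0.06245 = 0.41217.
arg = 3.9275.
y_n = 3.9275^(3/5) = 2.2723 m.

2.2723


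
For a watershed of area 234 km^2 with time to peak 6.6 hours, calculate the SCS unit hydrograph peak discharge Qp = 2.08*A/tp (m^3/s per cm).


SCS formula: Qp = 2.08 * A / tp.
Qp = 2.08 * 234 / 6.6
   = 486.72 / 6.6
   = 73.75 m^3/s per cm.

73.75


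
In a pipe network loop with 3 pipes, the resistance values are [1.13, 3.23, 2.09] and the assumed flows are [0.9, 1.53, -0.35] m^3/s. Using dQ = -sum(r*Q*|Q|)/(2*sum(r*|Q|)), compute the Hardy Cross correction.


Numerator terms (r*Q*|Q|): 1.13*0.9*|0.9| = 0.9153; 3.23*1.53*|1.53| = 7.5611; 2.09*-0.35*|-0.35| = -0.256.
Sum of numerator = 8.2204.
Denominator terms (r*|Q|): 1.13*|0.9| = 1.017; 3.23*|1.53| = 4.9419; 2.09*|-0.35| = 0.7315.
2 * sum of denominator = 2 * 6.6904 = 13.3808.
dQ = -8.2204 / 13.3808 = -0.6143 m^3/s.

-0.6143


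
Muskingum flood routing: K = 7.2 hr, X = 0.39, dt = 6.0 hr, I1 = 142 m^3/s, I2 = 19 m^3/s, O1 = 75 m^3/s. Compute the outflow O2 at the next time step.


Muskingum coefficients:
denom = 2*K*(1-X) + dt = 2*7.2*(1-0.39) + 6.0 = 14.784.
C0 = (dt - 2*K*X)/denom = (6.0 - 2*7.2*0.39)/14.784 = 0.026.
C1 = (dt + 2*K*X)/denom = (6.0 + 2*7.2*0.39)/14.784 = 0.7857.
C2 = (2*K*(1-X) - dt)/denom = 0.1883.
O2 = C0*I2 + C1*I1 + C2*O1
   = 0.026*19 + 0.7857*142 + 0.1883*75
   = 126.19 m^3/s.

126.19


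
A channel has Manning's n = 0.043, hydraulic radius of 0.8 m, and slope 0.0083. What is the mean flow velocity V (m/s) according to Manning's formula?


Manning's equation gives V = (1/n) * R^(2/3) * S^(1/2).
First, compute R^(2/3) = 0.8^(2/3) = 0.8618.
Next, S^(1/2) = 0.0083^(1/2) = 0.091104.
Then 1/n = 1/0.043 = 23.26.
V = 23.26 * 0.8618 * 0.091104 = 1.8258 m/s.

1.8258


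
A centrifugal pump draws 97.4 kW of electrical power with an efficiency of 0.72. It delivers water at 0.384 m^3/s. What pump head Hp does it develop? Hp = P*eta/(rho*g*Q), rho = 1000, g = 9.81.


Pump head formula: Hp = P * eta / (rho * g * Q).
Numerator: P * eta = 97.4 * 1000 * 0.72 = 70128.0 W.
Denominator: rho * g * Q = 1000 * 9.81 * 0.384 = 3767.04.
Hp = 70128.0 / 3767.04 = 18.62 m.

18.62


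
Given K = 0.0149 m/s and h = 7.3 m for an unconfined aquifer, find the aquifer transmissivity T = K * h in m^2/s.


Transmissivity is defined as T = K * h.
T = 0.0149 * 7.3
  = 0.1088 m^2/s.

0.1088


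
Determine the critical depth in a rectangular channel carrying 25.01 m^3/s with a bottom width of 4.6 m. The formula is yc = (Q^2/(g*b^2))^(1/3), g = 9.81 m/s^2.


Using yc = (Q^2 / (g * b^2))^(1/3):
Q^2 = 25.01^2 = 625.5.
g * b^2 = 9.81 * 4.6^2 = 9.81 * 21.16 = 207.58.
Q^2 / (g*b^2) = 625.5 / 207.58 = 3.0133.
yc = 3.0133^(1/3) = 1.4444 m.

1.4444


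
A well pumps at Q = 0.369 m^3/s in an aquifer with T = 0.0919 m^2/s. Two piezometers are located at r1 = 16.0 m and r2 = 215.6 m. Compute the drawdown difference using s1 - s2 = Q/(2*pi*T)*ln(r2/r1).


Thiem equation: s1 - s2 = Q/(2*pi*T) * ln(r2/r1).
ln(r2/r1) = ln(215.6/16.0) = 2.6008.
Q/(2*pi*T) = 0.369 / (2*pi*0.0919) = 0.369 / 0.5774 = 0.639.
s1 - s2 = 0.639 * 2.6008 = 1.662 m.

1.662


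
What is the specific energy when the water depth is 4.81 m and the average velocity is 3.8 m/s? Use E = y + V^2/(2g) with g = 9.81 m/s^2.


Specific energy E = y + V^2/(2g).
Velocity head = V^2/(2g) = 3.8^2 / (2*9.81) = 14.44 / 19.62 = 0.736 m.
E = 4.81 + 0.736 = 5.546 m.

5.546


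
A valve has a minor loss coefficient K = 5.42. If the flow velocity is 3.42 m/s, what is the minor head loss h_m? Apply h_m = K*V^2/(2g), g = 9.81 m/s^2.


Minor loss formula: h_m = K * V^2/(2g).
V^2 = 3.42^2 = 11.6964.
V^2/(2g) = 11.6964 / 19.62 = 0.5961 m.
h_m = 5.42 * 0.5961 = 3.2311 m.

3.2311


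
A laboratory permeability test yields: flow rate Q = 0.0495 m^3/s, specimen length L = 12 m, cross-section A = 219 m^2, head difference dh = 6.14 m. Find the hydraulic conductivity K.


From K = Q*L / (A*dh):
Numerator: Q*L = 0.0495 * 12 = 0.594.
Denominator: A*dh = 219 * 6.14 = 1344.66.
K = 0.594 / 1344.66 = 0.000442 m/s.

0.000442


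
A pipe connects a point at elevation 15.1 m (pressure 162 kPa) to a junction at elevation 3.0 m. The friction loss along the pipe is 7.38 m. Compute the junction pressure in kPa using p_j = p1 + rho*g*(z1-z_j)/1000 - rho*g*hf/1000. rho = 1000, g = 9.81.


Junction pressure: p_j = p1 + rho*g*(z1 - z_j)/1000 - rho*g*hf/1000.
Elevation term = 1000*9.81*(15.1 - 3.0)/1000 = 118.701 kPa.
Friction term = 1000*9.81*7.38/1000 = 72.398 kPa.
p_j = 162 + 118.701 - 72.398 = 208.3 kPa.

208.3


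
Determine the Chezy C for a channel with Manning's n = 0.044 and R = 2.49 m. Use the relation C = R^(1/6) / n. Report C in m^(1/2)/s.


The Chezy coefficient relates to Manning's n through C = R^(1/6) / n.
R^(1/6) = 2.49^(1/6) = 1.164215.
C = 1.164215 / 0.044 = 26.46 m^(1/2)/s.

26.46


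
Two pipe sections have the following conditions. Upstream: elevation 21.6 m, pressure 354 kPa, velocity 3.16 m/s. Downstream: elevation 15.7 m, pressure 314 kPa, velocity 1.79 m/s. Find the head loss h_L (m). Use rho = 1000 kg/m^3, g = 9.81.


Total head at each section: H = z + p/(rho*g) + V^2/(2g).
H1 = 21.6 + 354*1000/(1000*9.81) + 3.16^2/(2*9.81)
   = 21.6 + 36.086 + 0.509
   = 58.195 m.
H2 = 15.7 + 314*1000/(1000*9.81) + 1.79^2/(2*9.81)
   = 15.7 + 32.008 + 0.1633
   = 47.871 m.
h_L = H1 - H2 = 58.195 - 47.871 = 10.323 m.

10.323


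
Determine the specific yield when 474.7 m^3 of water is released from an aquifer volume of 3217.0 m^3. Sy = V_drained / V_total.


Specific yield Sy = Volume drained / Total volume.
Sy = 474.7 / 3217.0
   = 0.1476.

0.1476


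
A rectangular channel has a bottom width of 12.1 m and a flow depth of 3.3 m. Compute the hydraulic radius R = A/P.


For a rectangular section:
Flow area A = b * y = 12.1 * 3.3 = 39.93 m^2.
Wetted perimeter P = b + 2y = 12.1 + 2*3.3 = 18.7 m.
Hydraulic radius R = A/P = 39.93 / 18.7 = 2.1353 m.

2.1353


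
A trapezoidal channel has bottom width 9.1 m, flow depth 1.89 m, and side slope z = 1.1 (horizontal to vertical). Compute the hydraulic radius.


For a trapezoidal section with side slope z:
A = (b + z*y)*y = (9.1 + 1.1*1.89)*1.89 = 21.128 m^2.
P = b + 2*y*sqrt(1 + z^2) = 9.1 + 2*1.89*sqrt(1 + 1.1^2) = 14.719 m.
R = A/P = 21.128 / 14.719 = 1.4354 m.

1.4354


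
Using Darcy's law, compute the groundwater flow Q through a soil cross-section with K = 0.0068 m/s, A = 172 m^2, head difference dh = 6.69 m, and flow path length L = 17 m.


Darcy's law: Q = K * A * i, where i = dh/L.
Hydraulic gradient i = 6.69 / 17 = 0.393529.
Q = 0.0068 * 172 * 0.393529
  = 0.4603 m^3/s.

0.4603


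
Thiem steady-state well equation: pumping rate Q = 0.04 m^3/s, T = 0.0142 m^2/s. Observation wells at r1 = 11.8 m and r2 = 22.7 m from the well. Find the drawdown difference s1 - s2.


Thiem equation: s1 - s2 = Q/(2*pi*T) * ln(r2/r1).
ln(r2/r1) = ln(22.7/11.8) = 0.6543.
Q/(2*pi*T) = 0.04 / (2*pi*0.0142) = 0.04 / 0.0892 = 0.4483.
s1 - s2 = 0.4483 * 0.6543 = 0.2933 m.

0.2933


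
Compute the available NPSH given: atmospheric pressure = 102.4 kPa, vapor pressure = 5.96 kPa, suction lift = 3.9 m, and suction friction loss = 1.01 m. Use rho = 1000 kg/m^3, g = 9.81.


NPSHa = p_atm/(rho*g) - z_s - hf_s - p_vap/(rho*g).
p_atm/(rho*g) = 102.4*1000 / (1000*9.81) = 10.438 m.
p_vap/(rho*g) = 5.96*1000 / (1000*9.81) = 0.608 m.
NPSHa = 10.438 - 3.9 - 1.01 - 0.608
      = 4.92 m.

4.92


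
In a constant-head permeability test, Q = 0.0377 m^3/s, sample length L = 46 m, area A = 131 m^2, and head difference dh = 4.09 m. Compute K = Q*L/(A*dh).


From K = Q*L / (A*dh):
Numerator: Q*L = 0.0377 * 46 = 1.7342.
Denominator: A*dh = 131 * 4.09 = 535.79.
K = 1.7342 / 535.79 = 0.003237 m/s.

0.003237


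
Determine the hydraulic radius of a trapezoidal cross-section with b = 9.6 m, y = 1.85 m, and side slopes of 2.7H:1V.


For a trapezoidal section with side slope z:
A = (b + z*y)*y = (9.6 + 2.7*1.85)*1.85 = 27.001 m^2.
P = b + 2*y*sqrt(1 + z^2) = 9.6 + 2*1.85*sqrt(1 + 2.7^2) = 20.253 m.
R = A/P = 27.001 / 20.253 = 1.3332 m.

1.3332


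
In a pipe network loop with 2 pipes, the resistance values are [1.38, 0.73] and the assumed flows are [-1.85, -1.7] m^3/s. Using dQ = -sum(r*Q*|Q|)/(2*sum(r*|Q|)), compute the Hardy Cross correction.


Numerator terms (r*Q*|Q|): 1.38*-1.85*|-1.85| = -4.723; 0.73*-1.7*|-1.7| = -2.1097.
Sum of numerator = -6.8327.
Denominator terms (r*|Q|): 1.38*|-1.85| = 2.553; 0.73*|-1.7| = 1.241.
2 * sum of denominator = 2 * 3.794 = 7.588.
dQ = --6.8327 / 7.588 = 0.9005 m^3/s.

0.9005


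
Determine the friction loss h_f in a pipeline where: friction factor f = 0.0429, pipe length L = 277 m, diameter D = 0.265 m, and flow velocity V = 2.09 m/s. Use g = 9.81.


Darcy-Weisbach equation: h_f = f * (L/D) * V^2/(2g).
f * L/D = 0.0429 * 277/0.265 = 44.8426.
V^2/(2g) = 2.09^2 / (2*9.81) = 4.3681 / 19.62 = 0.2226 m.
h_f = 44.8426 * 0.2226 = 9.984 m.

9.984


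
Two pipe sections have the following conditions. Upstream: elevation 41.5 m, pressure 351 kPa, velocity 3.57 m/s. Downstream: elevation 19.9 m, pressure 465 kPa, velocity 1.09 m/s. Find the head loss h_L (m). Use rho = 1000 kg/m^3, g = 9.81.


Total head at each section: H = z + p/(rho*g) + V^2/(2g).
H1 = 41.5 + 351*1000/(1000*9.81) + 3.57^2/(2*9.81)
   = 41.5 + 35.78 + 0.6496
   = 77.929 m.
H2 = 19.9 + 465*1000/(1000*9.81) + 1.09^2/(2*9.81)
   = 19.9 + 47.401 + 0.0606
   = 67.361 m.
h_L = H1 - H2 = 77.929 - 67.361 = 10.568 m.

10.568
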